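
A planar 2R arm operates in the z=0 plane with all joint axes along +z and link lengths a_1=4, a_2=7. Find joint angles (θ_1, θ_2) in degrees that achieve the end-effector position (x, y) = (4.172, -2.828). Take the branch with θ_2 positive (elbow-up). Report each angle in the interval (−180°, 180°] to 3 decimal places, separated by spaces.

cos θ_2 = (25.4032−4²−7²)/(2·4·7) = -0.7071; θ_2 = 134.9983° (elbow-up)
β = atan2(-2.8280,4.1720) = -34.1315°; ψ = atan2(4.9499,-0.9496) = 100.8599°
θ_1 = β − ψ = -134.9913°

-134.991 134.998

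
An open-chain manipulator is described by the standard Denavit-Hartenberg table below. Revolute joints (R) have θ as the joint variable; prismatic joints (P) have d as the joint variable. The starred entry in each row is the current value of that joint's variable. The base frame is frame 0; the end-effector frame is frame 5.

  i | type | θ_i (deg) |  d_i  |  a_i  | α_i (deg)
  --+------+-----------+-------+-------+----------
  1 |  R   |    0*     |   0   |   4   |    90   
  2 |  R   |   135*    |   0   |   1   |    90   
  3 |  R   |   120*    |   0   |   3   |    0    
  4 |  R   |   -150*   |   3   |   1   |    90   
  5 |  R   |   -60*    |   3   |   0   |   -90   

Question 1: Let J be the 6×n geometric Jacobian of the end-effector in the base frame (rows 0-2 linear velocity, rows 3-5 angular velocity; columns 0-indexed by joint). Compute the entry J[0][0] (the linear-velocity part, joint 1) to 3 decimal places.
-0.500

axis z_0 = ẑ; lever o_n−o_0 = (6.9232,0.5000,1.3195)
cross product → J_v[:, 0] = (-0.5000,6.9232,0.0000)
J_ω[:, 0] = z_0
entry J[0][0] = -0.5000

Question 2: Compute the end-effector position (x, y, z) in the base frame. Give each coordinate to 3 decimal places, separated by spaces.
6.923 0.500 1.319

after link 1: o_1 = (4.0000, 0.0000, 0.0000)
after link 2: o_2 = (3.2929, 0.0000, 0.7071)
after link 3: o_3 = (4.3536, -2.5981, -0.3536)
after link 4: o_4 = (5.8625, -2.0981, 2.3801)
after link 5: o_5 = (6.9232, 0.5000, 1.3195)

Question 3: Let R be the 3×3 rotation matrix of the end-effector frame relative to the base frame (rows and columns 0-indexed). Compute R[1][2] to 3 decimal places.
End-effector z-axis (col 2 of R) = (-0.1768,0.4330,0.8839)
R[1][2] = 0.4330

0.433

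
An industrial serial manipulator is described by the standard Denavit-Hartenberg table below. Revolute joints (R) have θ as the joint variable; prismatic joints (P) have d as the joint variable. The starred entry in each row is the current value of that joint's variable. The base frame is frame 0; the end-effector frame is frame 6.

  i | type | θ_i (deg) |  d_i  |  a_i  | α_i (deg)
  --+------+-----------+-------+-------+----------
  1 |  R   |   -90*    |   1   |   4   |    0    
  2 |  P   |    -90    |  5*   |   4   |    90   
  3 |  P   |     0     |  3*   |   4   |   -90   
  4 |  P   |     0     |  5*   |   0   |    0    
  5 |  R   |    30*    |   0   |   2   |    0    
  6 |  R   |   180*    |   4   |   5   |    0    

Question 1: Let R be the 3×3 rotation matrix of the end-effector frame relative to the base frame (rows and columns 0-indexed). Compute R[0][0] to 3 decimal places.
0.866

End-effector x-axis (col 0 of R) = (0.8660,0.5000,0.0000)
R[0][0] = 0.8660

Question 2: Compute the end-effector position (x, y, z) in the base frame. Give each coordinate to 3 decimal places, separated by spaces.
after link 1: o_1 = (0.0000, -4.0000, 1.0000)
after link 2: o_2 = (-4.0000, -4.0000, 6.0000)
after link 3: o_3 = (-8.0000, -1.0000, 6.0000)
after link 4: o_4 = (-8.0000, -1.0000, 11.0000)
after link 5: o_5 = (-9.7321, -2.0000, 11.0000)
after link 6: o_6 = (-5.4019, 0.5000, 15.0000)

-5.402 0.500 15.000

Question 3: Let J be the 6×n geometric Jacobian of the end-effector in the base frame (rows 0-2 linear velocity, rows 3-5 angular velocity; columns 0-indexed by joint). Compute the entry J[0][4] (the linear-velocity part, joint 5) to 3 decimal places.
axis z_4 = (0.0000,0.0000,1.0000); lever o_n−o_4 = (2.5981,1.5000,4.0000)
cross product → J_v[:, 4] = (-1.5000,2.5981,0.0000)
J_ω[:, 4] = z_4
entry J[0][4] = -1.5000

-1.500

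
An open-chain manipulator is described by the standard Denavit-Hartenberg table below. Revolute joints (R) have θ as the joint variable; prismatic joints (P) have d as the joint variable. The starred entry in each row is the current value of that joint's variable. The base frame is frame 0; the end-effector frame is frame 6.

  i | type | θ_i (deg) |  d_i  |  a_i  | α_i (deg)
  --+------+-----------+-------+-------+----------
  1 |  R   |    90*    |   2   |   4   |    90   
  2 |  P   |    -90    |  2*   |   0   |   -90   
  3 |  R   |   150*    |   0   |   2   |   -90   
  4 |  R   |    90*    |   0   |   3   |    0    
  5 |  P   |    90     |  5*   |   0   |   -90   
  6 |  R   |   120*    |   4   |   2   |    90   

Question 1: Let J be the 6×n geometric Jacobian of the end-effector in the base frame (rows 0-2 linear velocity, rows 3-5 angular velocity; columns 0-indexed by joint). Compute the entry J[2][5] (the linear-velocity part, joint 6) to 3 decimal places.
2.000

axis z_5 = (0.0000,1.0000,-0.0000); lever o_n−o_5 = (-2.0000,4.0000,-0.0000)
cross product → J_v[:, 5] = (-0.0000,0.0000,2.0000)
J_ω[:, 5] = z_5
entry J[2][5] = 2.0000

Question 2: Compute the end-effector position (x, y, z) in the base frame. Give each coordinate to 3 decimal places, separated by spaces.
after link 1: o_1 = (0.0000, 4.0000, 2.0000)
after link 2: o_2 = (2.0000, 4.0000, 2.0000)
after link 3: o_3 = (1.0000, 4.0000, 3.7321)
after link 4: o_4 = (1.0000, 1.0000, 3.7321)
after link 5: o_5 = (5.3301, 1.0000, 6.2321)
after link 6: o_6 = (3.3301, 5.0000, 6.2321)

3.330 5.000 6.232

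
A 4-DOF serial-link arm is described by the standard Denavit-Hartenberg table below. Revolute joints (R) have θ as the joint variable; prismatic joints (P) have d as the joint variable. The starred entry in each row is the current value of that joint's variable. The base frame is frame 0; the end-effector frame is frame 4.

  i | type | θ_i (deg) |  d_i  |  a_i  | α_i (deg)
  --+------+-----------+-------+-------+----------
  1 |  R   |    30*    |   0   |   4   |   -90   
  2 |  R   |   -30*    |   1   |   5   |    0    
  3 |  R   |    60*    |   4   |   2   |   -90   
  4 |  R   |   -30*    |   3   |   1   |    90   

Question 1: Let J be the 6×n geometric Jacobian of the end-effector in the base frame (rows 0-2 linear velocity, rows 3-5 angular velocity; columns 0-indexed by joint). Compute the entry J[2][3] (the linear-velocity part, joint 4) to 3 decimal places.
-0.250

axis z_3 = (-0.4330,-0.2500,-0.8660); lever o_n−o_3 = (-0.8995,0.0580,-3.0311)
cross product → J_v[:, 3] = (0.8080,-0.5335,-0.2500)
J_ω[:, 3] = z_3
entry J[2][3] = -0.2500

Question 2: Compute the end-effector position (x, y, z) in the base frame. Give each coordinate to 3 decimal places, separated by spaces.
after link 1: o_1 = (3.4641, 2.0000, 0.0000)
after link 2: o_2 = (6.7141, 5.0311, 2.5000)
after link 3: o_3 = (6.2141, 9.3612, 1.5000)
after link 4: o_4 = (5.3146, 9.4192, -1.5311)

5.315 9.419 -1.531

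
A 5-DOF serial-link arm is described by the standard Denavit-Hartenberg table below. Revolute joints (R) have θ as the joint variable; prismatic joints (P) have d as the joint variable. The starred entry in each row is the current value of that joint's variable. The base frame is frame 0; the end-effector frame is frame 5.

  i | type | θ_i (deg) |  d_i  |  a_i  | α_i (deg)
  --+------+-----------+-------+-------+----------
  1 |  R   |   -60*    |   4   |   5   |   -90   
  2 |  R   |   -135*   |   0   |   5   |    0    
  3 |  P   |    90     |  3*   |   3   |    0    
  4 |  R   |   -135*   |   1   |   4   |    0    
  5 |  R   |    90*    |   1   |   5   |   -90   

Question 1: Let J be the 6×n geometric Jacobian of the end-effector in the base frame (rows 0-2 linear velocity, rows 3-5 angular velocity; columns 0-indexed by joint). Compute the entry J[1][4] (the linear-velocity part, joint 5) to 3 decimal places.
-4.330

axis z_4 = (0.8660,0.5000,0.0000); lever o_n−o_4 = (0.8660,0.5000,5.0000)
cross product → J_v[:, 4] = (2.5000,-4.3301,-0.0000)
J_ω[:, 4] = z_4
entry J[1][4] = -4.3301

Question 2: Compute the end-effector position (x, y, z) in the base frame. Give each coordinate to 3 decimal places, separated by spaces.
4.123 2.859 14.657

after link 1: o_1 = (2.5000, -4.3301, 4.0000)
after link 2: o_2 = (0.7322, -1.2683, 7.5355)
after link 3: o_3 = (4.3910, -1.6054, 9.6569)
after link 4: o_4 = (3.2570, 2.3587, 9.6569)
after link 5: o_5 = (4.1230, 2.8587, 14.6569)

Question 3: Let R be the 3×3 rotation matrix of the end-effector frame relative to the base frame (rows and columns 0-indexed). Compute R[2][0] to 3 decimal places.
End-effector x-axis (col 0 of R) = (-0.0000,-0.0000,1.0000)
R[2][0] = 1.0000

1.000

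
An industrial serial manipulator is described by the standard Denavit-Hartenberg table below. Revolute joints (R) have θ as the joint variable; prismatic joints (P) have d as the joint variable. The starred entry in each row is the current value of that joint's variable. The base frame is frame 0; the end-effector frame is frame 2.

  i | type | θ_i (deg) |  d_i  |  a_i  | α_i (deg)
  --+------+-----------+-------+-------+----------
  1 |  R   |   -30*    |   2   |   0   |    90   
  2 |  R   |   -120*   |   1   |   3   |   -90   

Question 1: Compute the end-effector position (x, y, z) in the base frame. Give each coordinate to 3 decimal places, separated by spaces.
-1.799 -0.116 -0.598

after link 1: o_1 = (0.0000, 0.0000, 2.0000)
after link 2: o_2 = (-1.7990, -0.1160, -0.5981)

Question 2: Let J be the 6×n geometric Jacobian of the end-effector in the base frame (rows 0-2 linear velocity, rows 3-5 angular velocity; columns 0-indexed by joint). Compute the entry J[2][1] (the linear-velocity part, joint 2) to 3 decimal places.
axis z_1 = (-0.5000,-0.8660,0.0000); lever o_n−o_1 = (-1.7990,-0.1160,-2.5981)
cross product → J_v[:, 1] = (2.2500,-1.2990,-1.5000)
J_ω[:, 1] = z_1
entry J[2][1] = -1.5000

-1.500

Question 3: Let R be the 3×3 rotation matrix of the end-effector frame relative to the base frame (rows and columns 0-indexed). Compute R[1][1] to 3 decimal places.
End-effector y-axis (col 1 of R) = (0.5000,0.8660,-0.0000)
R[1][1] = 0.8660

0.866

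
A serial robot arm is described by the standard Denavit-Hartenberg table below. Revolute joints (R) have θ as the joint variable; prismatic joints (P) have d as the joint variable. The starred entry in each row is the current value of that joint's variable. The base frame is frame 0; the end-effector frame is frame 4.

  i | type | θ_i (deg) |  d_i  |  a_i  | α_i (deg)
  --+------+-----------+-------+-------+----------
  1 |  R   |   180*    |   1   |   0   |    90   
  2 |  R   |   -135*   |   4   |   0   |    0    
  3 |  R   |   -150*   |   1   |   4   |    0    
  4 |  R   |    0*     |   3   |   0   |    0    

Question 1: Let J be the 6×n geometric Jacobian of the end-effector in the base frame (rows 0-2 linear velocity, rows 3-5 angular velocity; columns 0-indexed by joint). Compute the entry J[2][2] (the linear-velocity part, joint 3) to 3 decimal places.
axis z_2 = (0.0000,1.0000,0.0000); lever o_n−o_2 = (-1.0353,4.0000,3.8637)
cross product → J_v[:, 2] = (3.8637,-0.0000,1.0353)
J_ω[:, 2] = z_2
entry J[2][2] = 1.0353

1.035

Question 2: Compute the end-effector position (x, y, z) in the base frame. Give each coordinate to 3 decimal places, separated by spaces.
-1.035 8.000 4.864

after link 1: o_1 = (0.0000, 0.0000, 1.0000)
after link 2: o_2 = (0.0000, 4.0000, 1.0000)
after link 3: o_3 = (-1.0353, 5.0000, 4.8637)
after link 4: o_4 = (-1.0353, 8.0000, 4.8637)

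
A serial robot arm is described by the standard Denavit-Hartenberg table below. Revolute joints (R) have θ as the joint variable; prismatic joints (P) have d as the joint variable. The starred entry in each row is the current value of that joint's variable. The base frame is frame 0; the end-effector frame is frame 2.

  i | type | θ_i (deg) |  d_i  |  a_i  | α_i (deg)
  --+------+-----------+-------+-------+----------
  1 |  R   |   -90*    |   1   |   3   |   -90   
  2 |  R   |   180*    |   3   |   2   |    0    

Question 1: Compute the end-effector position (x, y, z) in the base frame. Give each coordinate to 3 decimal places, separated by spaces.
3.000 -1.000 1.000

after link 1: o_1 = (0.0000, -3.0000, 1.0000)
after link 2: o_2 = (3.0000, -1.0000, 1.0000)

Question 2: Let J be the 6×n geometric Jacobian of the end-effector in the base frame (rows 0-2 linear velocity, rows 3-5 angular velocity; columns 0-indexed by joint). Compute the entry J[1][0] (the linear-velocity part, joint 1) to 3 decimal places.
axis z_0 = ẑ; lever o_n−o_0 = (3.0000,-1.0000,1.0000)
cross product → J_v[:, 0] = (1.0000,3.0000,-0.0000)
J_ω[:, 0] = z_0
entry J[1][0] = 3.0000

3.000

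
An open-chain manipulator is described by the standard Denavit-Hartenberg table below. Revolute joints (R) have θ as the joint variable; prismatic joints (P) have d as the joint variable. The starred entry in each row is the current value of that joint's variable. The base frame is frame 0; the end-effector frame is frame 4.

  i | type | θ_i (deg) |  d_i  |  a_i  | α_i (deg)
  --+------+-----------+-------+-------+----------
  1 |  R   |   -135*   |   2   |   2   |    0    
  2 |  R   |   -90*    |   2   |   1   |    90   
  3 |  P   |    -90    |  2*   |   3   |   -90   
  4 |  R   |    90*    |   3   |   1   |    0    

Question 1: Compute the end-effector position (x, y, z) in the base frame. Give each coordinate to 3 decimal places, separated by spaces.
after link 1: o_1 = (-1.4142, -1.4142, 2.0000)
after link 2: o_2 = (-2.1213, -0.7071, 4.0000)
after link 3: o_3 = (-0.7071, 0.7071, 1.0000)
after link 4: o_4 = (-3.5355, 2.1213, 1.0000)

-3.536 2.121 1.000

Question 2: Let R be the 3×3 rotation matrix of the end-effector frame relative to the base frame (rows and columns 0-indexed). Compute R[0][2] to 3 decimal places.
-0.707

End-effector z-axis (col 2 of R) = (-0.7071,0.7071,0.0000)
R[0][2] = -0.7071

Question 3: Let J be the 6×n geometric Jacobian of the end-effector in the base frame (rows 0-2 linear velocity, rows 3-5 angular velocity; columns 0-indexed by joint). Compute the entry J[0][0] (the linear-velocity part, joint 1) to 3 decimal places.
-2.121

axis z_0 = ẑ; lever o_n−o_0 = (-3.5355,2.1213,1.0000)
cross product → J_v[:, 0] = (-2.1213,-3.5355,0.0000)
J_ω[:, 0] = z_0
entry J[0][0] = -2.1213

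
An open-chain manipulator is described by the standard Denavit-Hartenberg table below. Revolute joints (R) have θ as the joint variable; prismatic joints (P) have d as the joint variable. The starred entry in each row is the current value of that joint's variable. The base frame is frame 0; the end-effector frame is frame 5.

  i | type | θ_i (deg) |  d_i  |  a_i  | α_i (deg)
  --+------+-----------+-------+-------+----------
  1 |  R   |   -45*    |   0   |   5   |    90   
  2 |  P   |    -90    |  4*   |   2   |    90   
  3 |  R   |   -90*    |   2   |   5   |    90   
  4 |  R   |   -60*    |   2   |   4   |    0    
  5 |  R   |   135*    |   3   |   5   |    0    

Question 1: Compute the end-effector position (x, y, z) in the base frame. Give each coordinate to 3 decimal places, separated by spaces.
after link 1: o_1 = (3.5355, -3.5355, 0.0000)
after link 2: o_2 = (0.7071, -6.3640, -2.0000)
after link 3: o_3 = (2.8284, -1.4142, -2.0000)
after link 4: o_4 = (6.6921, -2.4495, -0.0000)
after link 5: o_5 = (4.1921, 1.8806, 3.0000)

4.192 1.881 3.000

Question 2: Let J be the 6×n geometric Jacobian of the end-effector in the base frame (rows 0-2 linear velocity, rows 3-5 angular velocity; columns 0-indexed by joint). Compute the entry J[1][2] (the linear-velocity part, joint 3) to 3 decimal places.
3.536

axis z_2 = (-0.7071,0.7071,-0.0000); lever o_n−o_2 = (3.4850,8.2446,5.0000)
cross product → J_v[:, 2] = (3.5355,3.5355,-8.2941)
J_ω[:, 2] = z_2
entry J[1][2] = 3.5355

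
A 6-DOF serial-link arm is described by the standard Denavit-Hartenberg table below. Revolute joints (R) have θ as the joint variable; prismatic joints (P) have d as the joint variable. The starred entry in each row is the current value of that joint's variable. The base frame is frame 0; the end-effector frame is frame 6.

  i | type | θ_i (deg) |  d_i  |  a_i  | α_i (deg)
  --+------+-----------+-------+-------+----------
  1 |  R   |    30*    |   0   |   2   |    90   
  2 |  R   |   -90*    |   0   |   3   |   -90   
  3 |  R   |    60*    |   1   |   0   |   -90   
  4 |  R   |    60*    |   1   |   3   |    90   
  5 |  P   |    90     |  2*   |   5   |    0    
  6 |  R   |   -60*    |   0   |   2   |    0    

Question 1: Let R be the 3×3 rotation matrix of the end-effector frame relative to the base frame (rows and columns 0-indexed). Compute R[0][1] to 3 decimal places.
End-effector y-axis (col 1 of R) = (0.2667,0.4040,0.8750)
R[0][1] = 0.2667

0.267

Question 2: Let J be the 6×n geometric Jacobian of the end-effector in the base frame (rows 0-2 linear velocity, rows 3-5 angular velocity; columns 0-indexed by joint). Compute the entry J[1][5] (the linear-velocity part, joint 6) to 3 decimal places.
axis z_5 = (0.0580,0.8995,-0.4330); lever o_n−o_5 = (-1.9240,0.3325,0.4330)
cross product → J_v[:, 5] = (0.5335,0.8080,1.7500)
J_ω[:, 5] = z_5
entry J[1][5] = 0.8080

0.808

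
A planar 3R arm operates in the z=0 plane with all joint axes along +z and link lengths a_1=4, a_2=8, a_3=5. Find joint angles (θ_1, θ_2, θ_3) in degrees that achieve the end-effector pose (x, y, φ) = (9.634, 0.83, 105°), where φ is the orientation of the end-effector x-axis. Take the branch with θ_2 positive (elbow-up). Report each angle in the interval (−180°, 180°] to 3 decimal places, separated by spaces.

wrist centre = target − a_3·(cos φ, sin φ) = (10.9281, -3.9996)
cos θ_2 = (135.4203−4²−8²)/(2·4·8) = 0.8659; θ_2 = 30.0095° (elbow-up)
β = atan2(-3.9996,10.9281) = -20.1024°; ψ = atan2(4.0012,10.9275) = 20.1104°
θ_1 = β − ψ = -40.2127°
θ_3 = φ − θ_1 − θ_2 = 115.2032° (wrapped to (-180°,180°])

-40.213 30.010 115.203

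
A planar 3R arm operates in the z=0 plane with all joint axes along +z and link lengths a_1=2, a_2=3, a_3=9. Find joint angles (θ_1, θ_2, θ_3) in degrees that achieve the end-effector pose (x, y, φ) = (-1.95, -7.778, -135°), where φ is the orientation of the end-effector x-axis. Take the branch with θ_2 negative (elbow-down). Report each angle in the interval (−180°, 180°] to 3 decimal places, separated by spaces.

wrist centre = target − a_3·(cos φ, sin φ) = (4.4140, -1.4140)
cos θ_2 = (21.4826−2²−3²)/(2·2·3) = 0.7069; θ_2 = -45.0184° (elbow-down)
β = atan2(-1.4140,4.4140) = -17.7632°; ψ = atan2(-2.1220,4.1206) = -27.2471°
θ_1 = β − ψ = 9.4839°
θ_3 = φ − θ_1 − θ_2 = -99.4655° (wrapped to (-180°,180°])

9.484 -45.018 -99.465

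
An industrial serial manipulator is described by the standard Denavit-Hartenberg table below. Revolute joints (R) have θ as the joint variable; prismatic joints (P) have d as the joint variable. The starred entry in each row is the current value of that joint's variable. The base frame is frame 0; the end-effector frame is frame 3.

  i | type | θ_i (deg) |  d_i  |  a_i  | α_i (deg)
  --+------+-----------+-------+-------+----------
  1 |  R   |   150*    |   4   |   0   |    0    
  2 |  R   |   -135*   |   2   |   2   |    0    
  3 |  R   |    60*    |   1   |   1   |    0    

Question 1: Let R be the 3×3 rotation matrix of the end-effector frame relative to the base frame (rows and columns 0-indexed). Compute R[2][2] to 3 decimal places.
End-effector z-axis (col 2 of R) = (0.0000,0.0000,1.0000)
R[2][2] = 1.0000

1.000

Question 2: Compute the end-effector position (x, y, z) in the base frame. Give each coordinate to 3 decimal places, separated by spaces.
after link 1: o_1 = (0.0000, 0.0000, 4.0000)
after link 2: o_2 = (1.9319, 0.5176, 6.0000)
after link 3: o_3 = (2.1907, 1.4836, 7.0000)

2.191 1.484 7.000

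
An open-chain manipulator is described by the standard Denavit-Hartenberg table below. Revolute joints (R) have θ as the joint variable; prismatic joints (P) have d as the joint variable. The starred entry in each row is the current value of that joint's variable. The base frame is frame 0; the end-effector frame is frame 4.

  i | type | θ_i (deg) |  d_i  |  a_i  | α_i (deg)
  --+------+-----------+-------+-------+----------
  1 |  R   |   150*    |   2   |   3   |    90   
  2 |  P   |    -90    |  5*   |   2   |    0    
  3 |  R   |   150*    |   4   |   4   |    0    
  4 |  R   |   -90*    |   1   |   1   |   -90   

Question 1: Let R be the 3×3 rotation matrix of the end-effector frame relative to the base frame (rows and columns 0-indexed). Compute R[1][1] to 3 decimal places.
End-effector y-axis (col 1 of R) = (-0.5000,-0.8660,-0.0000)
R[1][1] = -0.8660

-0.866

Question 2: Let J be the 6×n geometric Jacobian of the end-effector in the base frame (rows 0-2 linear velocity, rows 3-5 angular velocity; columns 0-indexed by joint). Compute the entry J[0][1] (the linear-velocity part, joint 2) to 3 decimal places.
0.500

prismatic axis z_1 = (0.5000,0.8660,0.0000)
J_v[:, 1] = z_1; J_ω[:, 1] = (0,0,0)
entry J[0][1] = 0.5000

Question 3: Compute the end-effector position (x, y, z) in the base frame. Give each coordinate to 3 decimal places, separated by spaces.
-0.080 11.593 2.964

after link 1: o_1 = (-2.5981, 1.5000, 2.0000)
after link 2: o_2 = (-0.0981, 5.8301, 0.0000)
after link 3: o_3 = (0.1699, 10.2942, 3.4641)
after link 4: o_4 = (-0.0801, 11.5933, 2.9641)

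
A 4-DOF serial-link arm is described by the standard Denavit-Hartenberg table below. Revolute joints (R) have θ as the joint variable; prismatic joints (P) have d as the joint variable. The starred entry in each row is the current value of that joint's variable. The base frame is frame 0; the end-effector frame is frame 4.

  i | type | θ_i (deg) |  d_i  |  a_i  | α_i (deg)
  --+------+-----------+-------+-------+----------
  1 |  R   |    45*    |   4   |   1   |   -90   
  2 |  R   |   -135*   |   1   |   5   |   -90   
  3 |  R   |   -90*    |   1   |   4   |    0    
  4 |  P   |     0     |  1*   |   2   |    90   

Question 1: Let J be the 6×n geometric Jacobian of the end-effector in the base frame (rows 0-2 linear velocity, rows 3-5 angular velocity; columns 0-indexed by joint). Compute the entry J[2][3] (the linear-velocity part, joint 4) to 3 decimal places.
0.707

prismatic axis z_3 = (0.5000,0.5000,0.7071)
J_v[:, 3] = z_3; J_ω[:, 3] = (0,0,0)
entry J[2][3] = 0.7071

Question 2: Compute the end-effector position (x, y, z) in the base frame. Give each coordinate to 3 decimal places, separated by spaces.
-5.743 4.157 8.950

after link 1: o_1 = (0.7071, 0.7071, 4.0000)
after link 2: o_2 = (-2.5000, -1.0858, 7.5355)
after link 3: o_3 = (-4.8284, 2.2426, 8.2426)
after link 4: o_4 = (-5.7426, 4.1569, 8.9497)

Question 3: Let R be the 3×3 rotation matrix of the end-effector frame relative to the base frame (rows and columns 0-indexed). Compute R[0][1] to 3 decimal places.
End-effector y-axis (col 1 of R) = (0.5000,0.5000,0.7071)
R[0][1] = 0.5000

0.500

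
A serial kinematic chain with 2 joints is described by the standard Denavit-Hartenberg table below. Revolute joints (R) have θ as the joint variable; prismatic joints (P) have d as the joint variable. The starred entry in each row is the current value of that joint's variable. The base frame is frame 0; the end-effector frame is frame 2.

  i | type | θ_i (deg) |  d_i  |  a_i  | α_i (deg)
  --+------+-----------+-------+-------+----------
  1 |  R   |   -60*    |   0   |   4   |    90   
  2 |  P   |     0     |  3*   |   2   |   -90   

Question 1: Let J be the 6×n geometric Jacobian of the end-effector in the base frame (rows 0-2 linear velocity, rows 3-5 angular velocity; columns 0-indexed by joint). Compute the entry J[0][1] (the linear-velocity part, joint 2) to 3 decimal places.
prismatic axis z_1 = (-0.8660,-0.5000,0.0000)
J_v[:, 1] = z_1; J_ω[:, 1] = (0,0,0)
entry J[0][1] = -0.8660

-0.866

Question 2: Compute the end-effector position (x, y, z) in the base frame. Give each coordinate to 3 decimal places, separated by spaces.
0.402 -6.696 0.000

after link 1: o_1 = (2.0000, -3.4641, 0.0000)
after link 2: o_2 = (0.4019, -6.6962, 0.0000)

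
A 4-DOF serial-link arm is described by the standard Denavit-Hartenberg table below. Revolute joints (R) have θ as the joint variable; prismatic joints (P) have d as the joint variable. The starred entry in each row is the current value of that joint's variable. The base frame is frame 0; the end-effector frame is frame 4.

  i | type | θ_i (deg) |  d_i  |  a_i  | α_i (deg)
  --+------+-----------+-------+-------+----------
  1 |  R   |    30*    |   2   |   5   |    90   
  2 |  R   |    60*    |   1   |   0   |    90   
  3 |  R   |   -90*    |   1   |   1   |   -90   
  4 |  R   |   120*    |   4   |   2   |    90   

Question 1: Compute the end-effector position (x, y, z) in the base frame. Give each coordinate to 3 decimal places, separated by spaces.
after link 1: o_1 = (4.3301, 2.5000, 2.0000)
after link 2: o_2 = (4.8301, 1.6340, 2.0000)
after link 3: o_3 = (5.0801, 2.9330, 1.5000)
after link 4: o_4 = (6.0131, 2.3170, 5.8301)

6.013 2.317 5.830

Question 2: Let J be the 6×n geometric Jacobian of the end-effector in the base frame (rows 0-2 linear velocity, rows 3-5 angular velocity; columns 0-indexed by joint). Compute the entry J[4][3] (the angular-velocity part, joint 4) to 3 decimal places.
axis z_3 = (0.4330,0.2500,0.8660); lever o_n−o_3 = (0.9330,-0.6160,4.3301)
cross product → J_v[:, 3] = (1.6160,-1.0670,-0.5000)
J_ω[:, 3] = z_3
entry J[4][3] = 0.2500

0.250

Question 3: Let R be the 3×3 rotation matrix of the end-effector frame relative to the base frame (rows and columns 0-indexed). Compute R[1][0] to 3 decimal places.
-0.808

End-effector x-axis (col 0 of R) = (-0.3995,-0.8080,0.4330)
R[1][0] = -0.8080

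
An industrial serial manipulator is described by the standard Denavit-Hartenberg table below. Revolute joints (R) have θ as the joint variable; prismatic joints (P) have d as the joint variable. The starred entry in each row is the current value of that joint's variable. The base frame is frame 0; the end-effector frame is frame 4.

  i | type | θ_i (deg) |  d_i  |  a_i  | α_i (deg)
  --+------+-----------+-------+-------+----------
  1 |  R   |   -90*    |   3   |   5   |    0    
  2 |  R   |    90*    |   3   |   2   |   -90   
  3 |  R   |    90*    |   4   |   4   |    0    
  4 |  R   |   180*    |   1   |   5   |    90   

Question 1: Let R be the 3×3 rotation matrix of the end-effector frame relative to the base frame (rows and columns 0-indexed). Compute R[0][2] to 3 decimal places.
-1.000

End-effector z-axis (col 2 of R) = (-1.0000,0.0000,-0.0000)
R[0][2] = -1.0000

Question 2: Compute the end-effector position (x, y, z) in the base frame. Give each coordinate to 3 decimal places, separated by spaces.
after link 1: o_1 = (0.0000, -5.0000, 3.0000)
after link 2: o_2 = (2.0000, -5.0000, 6.0000)
after link 3: o_3 = (2.0000, -1.0000, 2.0000)
after link 4: o_4 = (2.0000, -0.0000, 7.0000)

2.000 -0.000 7.000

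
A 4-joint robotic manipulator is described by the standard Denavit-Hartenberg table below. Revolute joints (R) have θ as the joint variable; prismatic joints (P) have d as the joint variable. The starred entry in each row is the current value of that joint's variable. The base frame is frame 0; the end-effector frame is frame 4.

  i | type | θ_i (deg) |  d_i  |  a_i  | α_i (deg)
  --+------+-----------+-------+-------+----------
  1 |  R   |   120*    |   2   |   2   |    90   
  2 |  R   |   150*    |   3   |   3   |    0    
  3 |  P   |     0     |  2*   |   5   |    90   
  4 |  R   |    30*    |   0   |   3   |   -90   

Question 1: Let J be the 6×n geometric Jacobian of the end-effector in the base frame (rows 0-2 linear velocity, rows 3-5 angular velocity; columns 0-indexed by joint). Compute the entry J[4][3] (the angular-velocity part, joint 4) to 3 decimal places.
0.433

axis z_3 = (-0.2500,0.4330,0.8660); lever o_n−o_3 = (2.4240,-1.1986,1.2990)
cross product → J_v[:, 3] = (1.6005,2.4240,-0.7500)
J_ω[:, 3] = z_3
entry J[4][3] = 0.4330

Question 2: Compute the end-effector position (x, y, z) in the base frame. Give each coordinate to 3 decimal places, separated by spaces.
9.218 -2.967 7.299

after link 1: o_1 = (-1.0000, 1.7321, 2.0000)
after link 2: o_2 = (2.8971, 0.9821, 3.5000)
after link 3: o_3 = (6.7942, -1.7679, 6.0000)
after link 4: o_4 = (9.2183, -2.9665, 7.2990)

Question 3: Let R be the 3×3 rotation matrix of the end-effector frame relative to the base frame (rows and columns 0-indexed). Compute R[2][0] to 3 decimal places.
End-effector x-axis (col 0 of R) = (0.8080,-0.3995,0.4330)
R[2][0] = 0.4330

0.433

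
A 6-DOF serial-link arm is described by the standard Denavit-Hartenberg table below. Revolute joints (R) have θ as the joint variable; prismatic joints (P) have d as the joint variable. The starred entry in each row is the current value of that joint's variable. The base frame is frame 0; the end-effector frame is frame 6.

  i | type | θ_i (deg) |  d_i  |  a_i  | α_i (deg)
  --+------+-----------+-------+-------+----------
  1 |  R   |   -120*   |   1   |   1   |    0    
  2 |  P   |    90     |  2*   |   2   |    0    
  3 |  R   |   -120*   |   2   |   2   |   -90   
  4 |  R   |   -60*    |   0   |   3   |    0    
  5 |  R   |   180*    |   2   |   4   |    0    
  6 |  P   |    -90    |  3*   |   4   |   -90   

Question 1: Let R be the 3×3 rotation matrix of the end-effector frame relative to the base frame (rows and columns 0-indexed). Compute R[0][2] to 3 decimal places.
End-effector z-axis (col 2 of R) = (0.4330,0.2500,-0.8660)
R[0][2] = 0.4330

0.433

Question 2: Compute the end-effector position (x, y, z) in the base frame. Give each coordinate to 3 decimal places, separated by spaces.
-0.567 -8.678 2.134

after link 1: o_1 = (-0.5000, -0.8660, 1.0000)
after link 2: o_2 = (1.2321, -1.8660, 3.0000)
after link 3: o_3 = (-0.5000, -2.8660, 5.0000)
after link 4: o_4 = (-1.7990, -3.6160, 7.5981)
after link 5: o_5 = (0.9330, -4.3481, 4.1340)
after link 6: o_6 = (-0.5670, -8.6782, 2.1340)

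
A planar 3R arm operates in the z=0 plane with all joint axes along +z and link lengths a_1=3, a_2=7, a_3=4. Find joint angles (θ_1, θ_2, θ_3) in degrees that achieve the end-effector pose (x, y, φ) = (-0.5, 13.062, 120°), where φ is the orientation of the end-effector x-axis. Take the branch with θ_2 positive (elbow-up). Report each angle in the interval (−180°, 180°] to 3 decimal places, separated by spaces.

wrist centre = target − a_3·(cos φ, sin φ) = (1.5000, 9.5979)
cos θ_2 = (94.3697−3²−7²)/(2·3·7) = 0.8659; θ_2 = 30.0093° (elbow-up)
β = atan2(9.5979,1.5000) = 81.1174°; ψ = atan2(3.5010,9.0616) = 21.1242°
θ_1 = β − ψ = 59.9932°
θ_3 = φ − θ_1 − θ_2 = 29.9975° (wrapped to (-180°,180°])

59.993 30.009 29.997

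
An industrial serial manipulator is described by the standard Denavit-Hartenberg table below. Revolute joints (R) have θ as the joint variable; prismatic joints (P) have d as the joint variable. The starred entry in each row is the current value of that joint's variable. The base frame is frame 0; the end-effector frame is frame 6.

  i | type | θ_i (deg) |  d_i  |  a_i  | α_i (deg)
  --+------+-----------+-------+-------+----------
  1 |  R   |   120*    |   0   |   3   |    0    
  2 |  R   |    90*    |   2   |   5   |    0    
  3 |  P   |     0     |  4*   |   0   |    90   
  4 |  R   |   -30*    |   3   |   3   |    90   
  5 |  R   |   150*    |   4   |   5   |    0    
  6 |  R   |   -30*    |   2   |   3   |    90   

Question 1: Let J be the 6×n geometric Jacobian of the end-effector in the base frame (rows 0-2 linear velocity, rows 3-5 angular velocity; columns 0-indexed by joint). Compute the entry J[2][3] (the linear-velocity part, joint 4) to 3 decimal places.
-5.451

axis z_3 = (-0.5000,0.8660,0.0000); lever o_n−o_3 = (0.6716,9.7386,-3.7811)
cross product → J_v[:, 3] = (-3.2745,-1.8905,-5.4510)
J_ω[:, 3] = z_3
entry J[2][3] = -5.4510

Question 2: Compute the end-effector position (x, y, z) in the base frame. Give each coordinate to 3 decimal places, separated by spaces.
-5.158 9.837 2.219

after link 1: o_1 = (-1.5000, 2.5981, 0.0000)
after link 2: o_2 = (-5.8301, 0.0981, 2.0000)
after link 3: o_3 = (-5.8301, 0.0981, 6.0000)
after link 4: o_4 = (-9.5801, 1.3971, 4.5000)
after link 5: o_5 = (-5.8505, 6.4372, 3.2010)
after link 6: o_6 = (-5.1585, 9.8367, 2.2189)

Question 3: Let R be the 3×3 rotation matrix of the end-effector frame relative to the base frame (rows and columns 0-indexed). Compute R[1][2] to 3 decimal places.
0.058

End-effector z-axis (col 2 of R) = (-0.8995,0.0580,-0.4330)
R[1][2] = 0.0580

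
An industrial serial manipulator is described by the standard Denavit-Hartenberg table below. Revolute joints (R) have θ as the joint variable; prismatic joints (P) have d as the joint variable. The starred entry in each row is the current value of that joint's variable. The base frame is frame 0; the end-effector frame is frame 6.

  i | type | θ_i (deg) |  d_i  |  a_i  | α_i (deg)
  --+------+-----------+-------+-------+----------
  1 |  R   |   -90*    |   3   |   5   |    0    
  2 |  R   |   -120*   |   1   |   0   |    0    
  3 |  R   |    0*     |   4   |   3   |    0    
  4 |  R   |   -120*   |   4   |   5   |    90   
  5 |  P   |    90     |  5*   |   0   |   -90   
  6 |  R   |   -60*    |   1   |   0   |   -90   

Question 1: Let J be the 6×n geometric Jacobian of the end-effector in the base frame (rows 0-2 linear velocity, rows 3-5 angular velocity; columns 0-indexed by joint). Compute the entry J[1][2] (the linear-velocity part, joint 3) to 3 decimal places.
3.366

axis z_2 = (0.0000,0.0000,1.0000); lever o_n−o_2 = (3.3660,-0.8301,8.0000)
cross product → J_v[:, 2] = (0.8301,3.3660,-0.0000)
J_ω[:, 2] = z_2
entry J[1][2] = 3.3660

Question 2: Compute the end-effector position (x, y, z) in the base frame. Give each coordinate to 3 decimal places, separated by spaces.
after link 1: o_1 = (0.0000, -5.0000, 3.0000)
after link 2: o_2 = (0.0000, -5.0000, 4.0000)
after link 3: o_3 = (-2.5981, -3.5000, 8.0000)
after link 4: o_4 = (1.7321, -1.0000, 12.0000)
after link 5: o_5 = (4.2321, -5.3301, 12.0000)
after link 6: o_6 = (3.3660, -5.8301, 12.0000)

3.366 -5.830 12.000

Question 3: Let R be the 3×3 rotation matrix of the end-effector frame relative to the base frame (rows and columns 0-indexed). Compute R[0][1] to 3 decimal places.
End-effector y-axis (col 1 of R) = (0.8660,0.5000,-0.0000)
R[0][1] = 0.8660

0.866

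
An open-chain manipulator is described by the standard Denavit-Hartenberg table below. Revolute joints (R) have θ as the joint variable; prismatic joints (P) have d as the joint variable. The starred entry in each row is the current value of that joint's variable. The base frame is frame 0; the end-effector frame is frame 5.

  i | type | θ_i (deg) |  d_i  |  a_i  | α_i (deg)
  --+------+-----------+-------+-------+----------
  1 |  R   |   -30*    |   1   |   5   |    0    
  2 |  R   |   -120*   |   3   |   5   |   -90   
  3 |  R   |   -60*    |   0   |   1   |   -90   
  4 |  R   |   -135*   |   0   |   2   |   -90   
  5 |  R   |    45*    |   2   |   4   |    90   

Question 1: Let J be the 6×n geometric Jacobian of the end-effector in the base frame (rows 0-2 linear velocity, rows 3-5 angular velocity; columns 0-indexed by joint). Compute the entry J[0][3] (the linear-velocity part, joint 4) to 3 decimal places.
-1.091

axis z_3 = (-0.7500,-0.4330,-0.5000); lever o_n−o_3 = (5.4016,-2.4568,-0.3178)
cross product → J_v[:, 3] = (-1.0908,-2.9392,4.1815)
J_ω[:, 3] = z_3
entry J[0][3] = -1.0908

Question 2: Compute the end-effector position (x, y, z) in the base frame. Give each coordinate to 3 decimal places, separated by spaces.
4.969 -7.707 4.548

after link 1: o_1 = (4.3301, -2.5000, 1.0000)
after link 2: o_2 = (0.0000, -5.0000, 4.0000)
after link 3: o_3 = (-0.4330, -5.2500, 4.8660)
after link 4: o_4 = (0.8865, -6.1212, 3.6413)
after link 5: o_5 = (4.9685, -7.7068, 4.5482)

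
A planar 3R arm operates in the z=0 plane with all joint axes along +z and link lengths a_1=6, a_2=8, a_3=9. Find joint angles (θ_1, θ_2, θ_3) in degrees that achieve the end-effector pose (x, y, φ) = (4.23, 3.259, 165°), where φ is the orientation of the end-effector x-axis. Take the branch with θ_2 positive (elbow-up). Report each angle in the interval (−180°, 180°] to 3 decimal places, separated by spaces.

-21.775 45.005 141.770

wrist centre = target − a_3·(cos φ, sin φ) = (12.9233, 0.9296)
cos θ_2 = (167.8767−6²−8²)/(2·6·8) = 0.7070; θ_2 = 45.0047° (elbow-up)
β = atan2(0.9296,12.9233) = 4.1144°; ψ = atan2(5.6573,11.6564) = 25.8892°
θ_1 = β − ψ = -21.7747°
θ_3 = φ − θ_1 − θ_2 = 141.7701° (wrapped to (-180°,180°])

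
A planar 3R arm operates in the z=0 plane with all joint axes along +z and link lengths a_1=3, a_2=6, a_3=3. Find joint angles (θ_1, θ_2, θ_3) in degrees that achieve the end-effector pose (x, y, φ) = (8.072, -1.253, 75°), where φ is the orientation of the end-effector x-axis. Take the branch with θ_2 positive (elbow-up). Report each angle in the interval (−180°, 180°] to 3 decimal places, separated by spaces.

-60.002 45.004 89.997

wrist centre = target − a_3·(cos φ, sin φ) = (7.2955, -4.1508)
cos θ_2 = (70.4539−3²−6²)/(2·3·6) = 0.7071; θ_2 = 45.0044° (elbow-up)
β = atan2(-4.1508,7.2955) = -29.6376°; ψ = atan2(4.2430,7.2423) = 30.3642°
θ_1 = β − ψ = -60.0018°
θ_3 = φ − θ_1 − θ_2 = 89.9974° (wrapped to (-180°,180°])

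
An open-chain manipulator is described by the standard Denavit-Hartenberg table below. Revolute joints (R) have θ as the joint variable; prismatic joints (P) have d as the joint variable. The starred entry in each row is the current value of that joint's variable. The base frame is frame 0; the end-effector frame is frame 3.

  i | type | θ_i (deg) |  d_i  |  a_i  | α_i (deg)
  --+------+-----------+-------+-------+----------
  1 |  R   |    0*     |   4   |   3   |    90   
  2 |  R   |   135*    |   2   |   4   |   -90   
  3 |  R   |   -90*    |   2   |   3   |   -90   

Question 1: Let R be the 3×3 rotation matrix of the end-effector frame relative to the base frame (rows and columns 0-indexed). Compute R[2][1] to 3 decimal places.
End-effector y-axis (col 1 of R) = (0.7071,0.0000,0.7071)
R[2][1] = 0.7071

0.707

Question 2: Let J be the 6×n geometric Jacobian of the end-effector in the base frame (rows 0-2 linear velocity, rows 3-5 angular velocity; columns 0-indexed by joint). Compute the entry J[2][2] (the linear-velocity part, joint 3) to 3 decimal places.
axis z_2 = (-0.7071,-0.0000,-0.7071); lever o_n−o_2 = (-1.4142,-3.0000,-1.4142)
cross product → J_v[:, 2] = (-2.1213,0.0000,2.1213)
J_ω[:, 2] = z_2
entry J[2][2] = 2.1213

2.121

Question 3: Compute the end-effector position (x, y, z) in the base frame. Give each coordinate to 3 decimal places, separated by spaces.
-1.243 -5.000 5.414

after link 1: o_1 = (3.0000, 0.0000, 4.0000)
after link 2: o_2 = (0.1716, -2.0000, 6.8284)
after link 3: o_3 = (-1.2426, -5.0000, 5.4142)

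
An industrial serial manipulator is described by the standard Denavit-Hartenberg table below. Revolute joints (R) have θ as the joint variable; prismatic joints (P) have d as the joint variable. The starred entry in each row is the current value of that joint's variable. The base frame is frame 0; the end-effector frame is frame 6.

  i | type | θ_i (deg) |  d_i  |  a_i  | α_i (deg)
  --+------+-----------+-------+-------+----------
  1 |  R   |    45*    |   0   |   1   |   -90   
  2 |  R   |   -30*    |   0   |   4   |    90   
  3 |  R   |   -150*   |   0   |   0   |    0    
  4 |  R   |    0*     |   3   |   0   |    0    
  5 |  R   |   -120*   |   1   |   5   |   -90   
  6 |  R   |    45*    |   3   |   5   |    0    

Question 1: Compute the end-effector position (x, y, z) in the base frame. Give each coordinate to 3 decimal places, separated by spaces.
after link 1: o_1 = (0.7071, 0.7071, 0.0000)
after link 2: o_2 = (3.1566, 3.1566, 2.0000)
after link 3: o_3 = (3.1566, 3.1566, 2.0000)
after link 4: o_4 = (2.0959, 2.0959, 4.5981)
after link 5: o_5 = (-1.7932, 5.2779, 5.4641)
after link 6: o_6 = (-4.8803, 7.1908, 0.9022)

-4.880 7.191 0.902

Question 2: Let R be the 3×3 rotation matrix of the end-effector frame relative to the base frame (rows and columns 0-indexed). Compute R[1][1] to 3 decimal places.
-0.250

End-effector y-axis (col 1 of R) = (0.7500,-0.2500,-0.6124)
R[1][1] = -0.2500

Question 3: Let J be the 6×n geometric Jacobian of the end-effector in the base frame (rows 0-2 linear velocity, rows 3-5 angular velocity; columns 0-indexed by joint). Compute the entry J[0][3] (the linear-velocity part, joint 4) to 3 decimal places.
-3.106

axis z_3 = (-0.3536,-0.3536,0.8660); lever o_n−o_3 = (-8.0369,4.0342,-1.0978)
cross product → J_v[:, 3] = (-3.1056,-7.3482,-4.2678)
J_ω[:, 3] = z_3
entry J[0][3] = -3.1056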